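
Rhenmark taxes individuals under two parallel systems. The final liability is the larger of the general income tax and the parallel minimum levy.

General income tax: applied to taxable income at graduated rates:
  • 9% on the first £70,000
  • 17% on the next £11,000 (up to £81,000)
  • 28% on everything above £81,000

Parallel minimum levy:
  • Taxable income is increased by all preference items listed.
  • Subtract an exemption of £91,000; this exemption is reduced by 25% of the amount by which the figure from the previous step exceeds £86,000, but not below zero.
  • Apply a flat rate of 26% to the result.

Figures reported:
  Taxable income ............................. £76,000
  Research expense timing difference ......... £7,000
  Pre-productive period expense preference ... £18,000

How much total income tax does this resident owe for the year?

£7,320

Parallel minimum levy:
  Adjusted income: £76,000 + £7,000 + £18,000 = £101,000
  Exemption: £91,000 − 25% × (£101,000 − £86,000) = £91,000 − £3,750 = £87,250
  Base: £101,000 − £87,250 = £13,750
  £13,750 × 26% = £3,575

General income tax:
  £70,000 × 9% = £6,300
  £6,000 × 17% = £1,020
  → £7,320

£7,320 > £3,575, so the general income tax governs.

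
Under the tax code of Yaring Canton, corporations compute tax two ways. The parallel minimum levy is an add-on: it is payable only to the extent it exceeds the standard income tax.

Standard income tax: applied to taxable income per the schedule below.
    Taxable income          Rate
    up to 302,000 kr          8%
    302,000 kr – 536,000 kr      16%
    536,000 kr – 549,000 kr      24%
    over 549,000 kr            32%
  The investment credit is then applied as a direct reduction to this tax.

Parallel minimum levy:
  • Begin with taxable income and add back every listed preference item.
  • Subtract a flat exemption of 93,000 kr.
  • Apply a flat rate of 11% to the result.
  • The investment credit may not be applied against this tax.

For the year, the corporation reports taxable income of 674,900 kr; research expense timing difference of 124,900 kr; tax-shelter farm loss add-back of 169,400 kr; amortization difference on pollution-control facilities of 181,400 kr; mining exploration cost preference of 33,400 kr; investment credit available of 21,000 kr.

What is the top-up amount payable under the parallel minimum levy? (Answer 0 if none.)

36,002 kr

Standard income tax:
  302,000 kr × 8% = 24,160 kr
  234,000 kr × 16% = 37,440 kr
  13,000 kr × 24% = 3,120 kr
  125,900 kr × 32% = 40,288 kr
  → 105,008 kr
  Less investment credit 21,000 kr → 84,008 kr

Parallel minimum levy:
  Adjusted income: 674,900 kr + 124,900 kr + 169,400 kr + 181,400 kr + 33,400 kr = 1,184,000 kr
  Less exemption 93,000 kr → base 1,091,000 kr
  1,091,000 kr × 11% = 120,010 kr

Excess of parallel minimum levy over standard income tax: 120,010 kr − 84,008 kr = 36,002 kr.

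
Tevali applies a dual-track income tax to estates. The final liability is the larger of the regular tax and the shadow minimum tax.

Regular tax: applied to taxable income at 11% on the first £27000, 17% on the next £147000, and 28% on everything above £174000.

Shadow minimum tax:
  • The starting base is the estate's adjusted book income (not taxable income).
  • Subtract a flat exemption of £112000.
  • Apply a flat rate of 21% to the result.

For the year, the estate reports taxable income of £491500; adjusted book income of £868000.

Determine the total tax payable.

£158760

Regular tax:
  £27000 × 11% = £2970
  £147000 × 17% = £24990
  £317500 × 28% = £88900
  → £116860

Shadow minimum tax:
  Base (adjusted book income): £868000
  Less exemption £112000 → base £756000
  £756000 × 21% = £158760

£158760 > £116860, so the shadow minimum tax is the binding amount.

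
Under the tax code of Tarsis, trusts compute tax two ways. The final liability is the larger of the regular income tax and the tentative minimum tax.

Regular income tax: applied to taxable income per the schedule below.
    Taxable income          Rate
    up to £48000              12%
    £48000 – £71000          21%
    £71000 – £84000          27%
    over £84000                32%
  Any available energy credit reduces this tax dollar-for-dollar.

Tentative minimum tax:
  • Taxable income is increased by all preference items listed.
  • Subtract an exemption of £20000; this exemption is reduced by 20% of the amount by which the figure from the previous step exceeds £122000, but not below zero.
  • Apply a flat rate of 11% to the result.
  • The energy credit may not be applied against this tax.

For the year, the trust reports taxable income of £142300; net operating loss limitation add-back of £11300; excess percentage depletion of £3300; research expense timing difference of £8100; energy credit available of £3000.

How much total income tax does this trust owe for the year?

Tentative minimum tax:
  Adjusted income: £142300 + £11300 + £3300 + £8100 = £165000
  Exemption: £20000 − 20% × (£165000 − £122000) = £20000 − £8600 = £11400
  Base: £165000 − £11400 = £153600
  £153600 × 11% = £16896

Regular income tax:
  £48000 × 12% = £5760
  £23000 × 21% = £4830
  £13000 × 27% = £3510
  £58300 × 32% = £18656
  → £32756
  Less energy credit £3000 → £29756

£29756 > £16896, so the regular income tax governs.

£29756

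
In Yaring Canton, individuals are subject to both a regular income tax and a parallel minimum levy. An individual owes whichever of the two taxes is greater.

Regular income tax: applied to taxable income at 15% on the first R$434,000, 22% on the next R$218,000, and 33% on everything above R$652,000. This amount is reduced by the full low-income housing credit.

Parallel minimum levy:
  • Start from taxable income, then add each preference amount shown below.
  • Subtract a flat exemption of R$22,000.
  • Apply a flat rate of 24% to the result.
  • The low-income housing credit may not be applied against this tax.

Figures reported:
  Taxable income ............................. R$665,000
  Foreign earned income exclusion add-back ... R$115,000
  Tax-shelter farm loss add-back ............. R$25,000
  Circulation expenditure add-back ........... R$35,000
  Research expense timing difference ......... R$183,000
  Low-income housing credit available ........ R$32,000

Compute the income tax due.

R$240,240

Regular income tax:
  R$434,000 × 15% = R$65,100
  R$218,000 × 22% = R$47,960
  R$13,000 × 33% = R$4,290
  → R$117,350
  Less low-income housing credit R$32,000 → R$85,350

Parallel minimum levy:
  Adjusted income: R$665,000 + R$115,000 + R$25,000 + R$35,000 + R$183,000 = R$1,023,000
  Less exemption R$22,000 → base R$1,001,000
  R$1,001,000 × 24% = R$240,240

R$240,240 > R$85,350, so the parallel minimum levy is the binding amount.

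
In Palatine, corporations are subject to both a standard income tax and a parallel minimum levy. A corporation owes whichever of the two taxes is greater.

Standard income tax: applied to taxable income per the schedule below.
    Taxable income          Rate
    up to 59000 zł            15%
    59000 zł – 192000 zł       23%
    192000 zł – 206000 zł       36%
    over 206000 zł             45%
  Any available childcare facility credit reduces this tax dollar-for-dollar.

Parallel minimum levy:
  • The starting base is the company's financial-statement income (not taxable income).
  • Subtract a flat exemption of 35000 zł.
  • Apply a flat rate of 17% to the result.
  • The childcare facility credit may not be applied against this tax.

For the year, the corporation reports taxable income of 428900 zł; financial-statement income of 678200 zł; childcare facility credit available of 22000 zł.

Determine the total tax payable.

122785 zł

Standard income tax:
  59000 zł × 15% = 8850 zł
  133000 zł × 23% = 30590 zł
  14000 zł × 36% = 5040 zł
  222900 zł × 45% = 100305 zł
  → 144785 zł
  Less childcare facility credit 22000 zł → 122785 zł

Parallel minimum levy:
  Base (financial-statement income): 678200 zł
  Less exemption 35000 zł → base 643200 zł
  643200 zł × 17% = 109344 zł

122785 zł > 109344 zł, so the standard income tax governs.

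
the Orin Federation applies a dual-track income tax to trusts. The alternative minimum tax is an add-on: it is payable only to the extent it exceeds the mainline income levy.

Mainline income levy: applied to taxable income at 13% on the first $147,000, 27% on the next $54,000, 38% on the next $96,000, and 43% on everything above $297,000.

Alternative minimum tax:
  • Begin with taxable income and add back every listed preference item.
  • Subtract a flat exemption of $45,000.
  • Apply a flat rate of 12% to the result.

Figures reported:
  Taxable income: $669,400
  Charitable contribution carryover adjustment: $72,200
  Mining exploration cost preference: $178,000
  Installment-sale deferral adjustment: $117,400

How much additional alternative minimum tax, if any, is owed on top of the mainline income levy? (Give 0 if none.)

Alternative minimum tax:
  Adjusted income: $669,400 + $72,200 + $178,000 + $117,400 = $1,037,000
  Less exemption $45,000 → base $992,000
  $992,000 × 12% = $119,040

Mainline income levy:
  $147,000 × 13% = $19,110
  $54,000 × 27% = $14,580
  $96,000 × 38% = $36,480
  $372,400 × 43% = $160,132
  → $230,302

$119,040 ≤ $230,302, so no add-on is due.

$0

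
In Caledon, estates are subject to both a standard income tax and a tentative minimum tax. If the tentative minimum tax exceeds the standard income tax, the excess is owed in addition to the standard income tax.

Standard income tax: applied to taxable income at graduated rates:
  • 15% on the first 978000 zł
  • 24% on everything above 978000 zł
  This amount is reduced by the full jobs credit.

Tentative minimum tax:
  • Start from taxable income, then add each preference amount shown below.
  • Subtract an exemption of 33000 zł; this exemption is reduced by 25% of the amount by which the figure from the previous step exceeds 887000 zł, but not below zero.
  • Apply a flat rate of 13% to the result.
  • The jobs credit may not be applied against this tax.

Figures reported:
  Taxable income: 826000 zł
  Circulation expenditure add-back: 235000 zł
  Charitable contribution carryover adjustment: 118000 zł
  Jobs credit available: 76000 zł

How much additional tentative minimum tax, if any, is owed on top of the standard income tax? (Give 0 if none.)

105370 zł

Standard income tax:
  826000 zł × 15% = 123900 zł
  Less jobs credit 76000 zł → 47900 zł

Tentative minimum tax:
  Adjusted income: 826000 zł + 235000 zł + 118000 zł = 1179000 zł
  Exemption: 25% × (1179000 zł − 887000 zł) = 73000 zł ≥ 33000 zł, so the exemption is fully phased out
  Base: 1179000 zł − 0 zł = 1179000 zł
  1179000 zł × 13% = 153270 zł

Excess of tentative minimum tax over standard income tax: 153270 zł − 47900 zł = 105370 zł.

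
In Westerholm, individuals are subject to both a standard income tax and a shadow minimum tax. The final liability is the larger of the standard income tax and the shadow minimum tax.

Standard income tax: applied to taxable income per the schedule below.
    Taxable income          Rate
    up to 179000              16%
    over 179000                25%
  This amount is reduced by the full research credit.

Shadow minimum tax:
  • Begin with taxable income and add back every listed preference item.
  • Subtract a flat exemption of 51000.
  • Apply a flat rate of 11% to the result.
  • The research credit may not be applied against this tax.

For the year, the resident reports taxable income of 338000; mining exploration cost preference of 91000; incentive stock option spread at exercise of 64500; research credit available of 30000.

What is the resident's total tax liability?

Standard income tax:
  179000 × 16% = 28640
  159000 × 25% = 39750
  → 68390
  Less research credit 30000 → 38390

Shadow minimum tax:
  Adjusted income: 338000 + 91000 + 64500 = 493500
  Less exemption 51000 → base 442500
  442500 × 11% = 48675

48675 > 38390, so the shadow minimum tax is the binding amount.

48675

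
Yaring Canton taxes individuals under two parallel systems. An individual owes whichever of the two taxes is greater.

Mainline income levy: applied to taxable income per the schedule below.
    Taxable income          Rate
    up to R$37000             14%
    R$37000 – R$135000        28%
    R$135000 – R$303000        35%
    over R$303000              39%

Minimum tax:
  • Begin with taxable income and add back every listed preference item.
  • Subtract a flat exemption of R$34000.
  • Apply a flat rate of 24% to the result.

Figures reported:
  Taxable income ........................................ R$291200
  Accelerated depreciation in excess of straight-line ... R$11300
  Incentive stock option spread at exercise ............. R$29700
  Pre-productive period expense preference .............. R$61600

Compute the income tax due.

Mainline income levy:
  R$37000 × 14% = R$5180
  R$98000 × 28% = R$27440
  R$156200 × 35% = R$54670
  → R$87290

Minimum tax:
  Adjusted income: R$291200 + R$11300 + R$29700 + R$61600 = R$393800
  Less exemption R$34000 → base R$359800
  R$359800 × 24% = R$86352

R$87290 > R$86352, so the mainline income levy governs.

R$87290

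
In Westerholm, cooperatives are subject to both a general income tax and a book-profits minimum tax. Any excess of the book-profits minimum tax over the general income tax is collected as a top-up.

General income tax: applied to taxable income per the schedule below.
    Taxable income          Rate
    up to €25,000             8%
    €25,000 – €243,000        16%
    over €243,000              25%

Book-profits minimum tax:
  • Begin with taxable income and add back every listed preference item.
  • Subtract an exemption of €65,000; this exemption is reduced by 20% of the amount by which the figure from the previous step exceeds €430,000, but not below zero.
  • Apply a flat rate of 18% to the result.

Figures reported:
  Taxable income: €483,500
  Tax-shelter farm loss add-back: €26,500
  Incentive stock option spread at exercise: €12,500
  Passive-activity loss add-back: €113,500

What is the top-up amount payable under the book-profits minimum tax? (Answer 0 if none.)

Book-profits minimum tax:
  Adjusted income: €483,500 + €26,500 + €12,500 + €113,500 = €636,000
  Exemption: €65,000 − 20% × (€636,000 − €430,000) = €65,000 − €41,200 = €23,800
  Base: €636,000 − €23,800 = €612,200
  €612,200 × 18% = €110,196

General income tax:
  €25,000 × 8% = €2,000
  €218,000 × 16% = €34,880
  €240,500 × 25% = €60,125
  → €97,005

Excess of book-profits minimum tax over general income tax: €110,196 − €97,005 = €13,191.

€13,191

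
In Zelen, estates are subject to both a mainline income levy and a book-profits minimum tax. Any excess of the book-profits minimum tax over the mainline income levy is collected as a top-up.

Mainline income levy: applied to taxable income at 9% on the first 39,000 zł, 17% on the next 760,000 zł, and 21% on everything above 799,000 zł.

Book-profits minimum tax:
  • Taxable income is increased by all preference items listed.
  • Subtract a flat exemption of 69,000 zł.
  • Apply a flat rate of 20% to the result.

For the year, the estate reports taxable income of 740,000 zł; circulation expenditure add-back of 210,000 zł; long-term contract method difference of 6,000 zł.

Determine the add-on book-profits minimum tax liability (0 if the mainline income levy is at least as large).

Mainline income levy:
  39,000 zł × 9% = 3,510 zł
  701,000 zł × 17% = 119,170 zł
  → 122,680 zł

Book-profits minimum tax:
  Adjusted income: 740,000 zł + 210,000 zł + 6,000 zł = 956,000 zł
  Less exemption 69,000 zł → base 887,000 zł
  887,000 zł × 20% = 177,400 zł

Excess of book-profits minimum tax over mainline income levy: 177,400 zł − 122,680 zł = 54,720 zł.

54,720 zł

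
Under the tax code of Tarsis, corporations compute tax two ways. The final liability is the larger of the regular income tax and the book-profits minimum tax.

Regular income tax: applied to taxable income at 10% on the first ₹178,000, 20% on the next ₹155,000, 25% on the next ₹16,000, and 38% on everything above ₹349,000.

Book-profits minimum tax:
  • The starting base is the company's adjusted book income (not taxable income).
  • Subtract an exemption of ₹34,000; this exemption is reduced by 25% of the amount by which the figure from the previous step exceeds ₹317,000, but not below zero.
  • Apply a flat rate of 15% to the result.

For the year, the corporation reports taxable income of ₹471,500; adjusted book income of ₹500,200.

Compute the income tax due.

Regular income tax:
  ₹178,000 × 10% = ₹17,800
  ₹155,000 × 20% = ₹31,000
  ₹16,000 × 25% = ₹4,000
  ₹122,500 × 38% = ₹46,550
  → ₹99,350

Book-profits minimum tax:
  Base (adjusted book income): ₹500,200
  Exemption: 25% × (₹500,200 − ₹317,000) = ₹45,800 ≥ ₹34,000, so the exemption is fully phased out
  Base: ₹500,200 − ₹0 = ₹500,200
  ₹500,200 × 15% = ₹75,030

₹99,350 > ₹75,030, so the regular income tax governs.

₹99,350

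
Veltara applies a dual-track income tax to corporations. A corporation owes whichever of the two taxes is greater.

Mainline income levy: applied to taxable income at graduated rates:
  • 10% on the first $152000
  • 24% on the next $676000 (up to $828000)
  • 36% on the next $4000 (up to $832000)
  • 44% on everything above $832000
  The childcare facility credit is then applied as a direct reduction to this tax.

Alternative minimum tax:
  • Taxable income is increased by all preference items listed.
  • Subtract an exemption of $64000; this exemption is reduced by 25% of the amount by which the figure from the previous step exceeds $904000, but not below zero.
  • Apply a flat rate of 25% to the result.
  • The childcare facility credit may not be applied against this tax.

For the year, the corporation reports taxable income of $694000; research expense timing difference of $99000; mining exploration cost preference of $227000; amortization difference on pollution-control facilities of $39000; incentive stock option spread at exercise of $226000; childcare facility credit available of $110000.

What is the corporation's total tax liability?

$321250

Alternative minimum tax:
  Adjusted income: $694000 + $99000 + $227000 + $39000 + $226000 = $1285000
  Exemption: 25% × ($1285000 − $904000) = $95250 ≥ $64000, so the exemption is fully phased out
  Base: $1285000 − $0 = $1285000
  $1285000 × 25% = $321250

Mainline income levy:
  $152000 × 10% = $15200
  $542000 × 24% = $130080
  → $145280
  Less childcare facility credit $110000 → $35280

$321250 > $35280, so the alternative minimum tax is the binding amount.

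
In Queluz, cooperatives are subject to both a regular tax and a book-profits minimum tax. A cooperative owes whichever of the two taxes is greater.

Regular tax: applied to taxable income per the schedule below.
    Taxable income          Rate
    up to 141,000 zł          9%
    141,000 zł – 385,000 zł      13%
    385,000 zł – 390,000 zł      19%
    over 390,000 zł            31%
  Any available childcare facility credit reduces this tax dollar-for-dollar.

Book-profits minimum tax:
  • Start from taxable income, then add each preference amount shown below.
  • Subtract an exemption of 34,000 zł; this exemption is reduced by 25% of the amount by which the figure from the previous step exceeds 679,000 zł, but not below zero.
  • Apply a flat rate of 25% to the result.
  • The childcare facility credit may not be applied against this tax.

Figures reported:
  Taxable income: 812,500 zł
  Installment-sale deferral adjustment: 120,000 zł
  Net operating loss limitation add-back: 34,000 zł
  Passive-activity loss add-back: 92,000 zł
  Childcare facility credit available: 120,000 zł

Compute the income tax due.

Regular tax:
  141,000 zł × 9% = 12,690 zł
  244,000 zł × 13% = 31,720 zł
  5,000 zł × 19% = 950 zł
  422,500 zł × 31% = 130,975 zł
  → 176,335 zł
  Less childcare facility credit 120,000 zł → 56,335 zł

Book-profits minimum tax:
  Adjusted income: 812,500 zł + 120,000 zł + 34,000 zł + 92,000 zł = 1,058,500 zł
  Exemption: 25% × (1,058,500 zł − 679,000 zł) = 94,875 zł ≥ 34,000 zł, so the exemption is fully phased out
  Base: 1,058,500 zł − 0 zł = 1,058,500 zł
  1,058,500 zł × 25% = 264,625 zł

264,625 zł > 56,335 zł, so the book-profits minimum tax is the binding amount.

264,625 zł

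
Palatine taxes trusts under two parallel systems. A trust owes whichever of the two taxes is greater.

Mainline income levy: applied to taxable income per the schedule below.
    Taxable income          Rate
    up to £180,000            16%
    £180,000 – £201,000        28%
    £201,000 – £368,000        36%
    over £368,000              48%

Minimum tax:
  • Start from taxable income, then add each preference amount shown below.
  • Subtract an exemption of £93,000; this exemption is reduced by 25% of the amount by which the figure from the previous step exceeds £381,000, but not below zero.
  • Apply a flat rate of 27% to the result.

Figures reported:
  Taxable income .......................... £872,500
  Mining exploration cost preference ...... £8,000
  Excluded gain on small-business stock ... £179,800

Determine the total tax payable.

Mainline income levy:
  £180,000 × 16% = £28,800
  £21,000 × 28% = £5,880
  £167,000 × 36% = £60,120
  £504,500 × 48% = £242,160
  → £336,960

Minimum tax:
  Adjusted income: £872,500 + £8,000 + £179,800 = £1,060,300
  Exemption: 25% × (£1,060,300 − £381,000) = £169,825 ≥ £93,000, so the exemption is fully phased out
  Base: £1,060,300 − £0 = £1,060,300
  £1,060,300 × 27% = £286,281

£336,960 > £286,281, so the mainline income levy governs.

£336,960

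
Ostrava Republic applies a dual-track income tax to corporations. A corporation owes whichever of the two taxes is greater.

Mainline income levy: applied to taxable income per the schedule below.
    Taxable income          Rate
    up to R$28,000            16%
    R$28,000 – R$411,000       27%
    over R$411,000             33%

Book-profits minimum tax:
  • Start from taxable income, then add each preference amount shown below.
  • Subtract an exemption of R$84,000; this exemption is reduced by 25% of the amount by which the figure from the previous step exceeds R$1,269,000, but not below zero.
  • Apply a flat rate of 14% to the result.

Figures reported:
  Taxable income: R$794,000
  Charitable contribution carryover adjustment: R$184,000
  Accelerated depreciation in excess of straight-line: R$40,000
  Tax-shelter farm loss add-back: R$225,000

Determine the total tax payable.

R$234,280

Mainline income levy:
  R$28,000 × 16% = R$4,480
  R$383,000 × 27% = R$103,410
  R$383,000 × 33% = R$126,390
  → R$234,280

Book-profits minimum tax:
  Adjusted income: R$794,000 + R$184,000 + R$40,000 + R$225,000 = R$1,243,000
  Exemption: R$1,243,000 ≤ R$1,269,000, so full R$84,000 applies
  Base: R$1,243,000 − R$84,000 = R$1,159,000
  R$1,159,000 × 14% = R$162,260

R$234,280 > R$162,260, so the mainline income levy governs.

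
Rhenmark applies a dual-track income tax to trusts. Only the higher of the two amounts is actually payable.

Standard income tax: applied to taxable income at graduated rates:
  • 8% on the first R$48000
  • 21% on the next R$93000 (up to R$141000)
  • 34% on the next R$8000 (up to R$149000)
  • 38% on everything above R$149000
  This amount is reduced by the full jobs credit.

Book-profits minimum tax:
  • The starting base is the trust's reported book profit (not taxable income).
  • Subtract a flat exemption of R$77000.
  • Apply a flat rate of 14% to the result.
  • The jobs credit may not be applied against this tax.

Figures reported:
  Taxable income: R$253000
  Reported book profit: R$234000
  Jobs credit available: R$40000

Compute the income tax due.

R$25610

Standard income tax:
  R$48000 × 8% = R$3840
  R$93000 × 21% = R$19530
  R$8000 × 34% = R$2720
  R$104000 × 38% = R$39520
  → R$65610
  Less jobs credit R$40000 → R$25610

Book-profits minimum tax:
  Base (reported book profit): R$234000
  Less exemption R$77000 → base R$157000
  R$157000 × 14% = R$21980

R$25610 > R$21980, so the standard income tax governs.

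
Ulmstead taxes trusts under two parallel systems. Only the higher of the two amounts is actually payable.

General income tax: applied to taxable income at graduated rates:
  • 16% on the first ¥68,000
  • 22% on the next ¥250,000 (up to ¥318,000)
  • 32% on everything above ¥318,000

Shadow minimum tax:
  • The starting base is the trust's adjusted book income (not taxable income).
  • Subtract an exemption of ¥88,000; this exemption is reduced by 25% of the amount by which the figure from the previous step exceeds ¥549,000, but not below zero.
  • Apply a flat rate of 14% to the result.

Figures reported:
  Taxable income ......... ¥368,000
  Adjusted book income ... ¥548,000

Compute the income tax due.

General income tax:
  ¥68,000 × 16% = ¥10,880
  ¥250,000 × 22% = ¥55,000
  ¥50,000 × 32% = ¥16,000
  → ¥81,880

Shadow minimum tax:
  Base (adjusted book income): ¥548,000
  Exemption: ¥548,000 ≤ ¥549,000, so full ¥88,000 applies
  Base: ¥548,000 − ¥88,000 = ¥460,000
  ¥460,000 × 14% = ¥64,400

¥81,880 > ¥64,400, so the general income tax governs.

¥81,880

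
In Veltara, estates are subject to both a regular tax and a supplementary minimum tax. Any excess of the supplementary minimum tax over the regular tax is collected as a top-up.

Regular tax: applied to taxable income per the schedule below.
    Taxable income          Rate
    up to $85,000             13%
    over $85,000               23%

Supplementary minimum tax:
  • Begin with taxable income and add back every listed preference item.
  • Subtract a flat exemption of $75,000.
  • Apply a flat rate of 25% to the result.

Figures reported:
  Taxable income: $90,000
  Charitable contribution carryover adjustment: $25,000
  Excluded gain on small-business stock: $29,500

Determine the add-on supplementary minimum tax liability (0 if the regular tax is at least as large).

Supplementary minimum tax:
  Adjusted income: $90,000 + $25,000 + $29,500 = $144,500
  Less exemption $75,000 → base $69,500
  $69,500 × 25% = $17,375

Regular tax:
  $85,000 × 13% = $11,050
  $5,000 × 23% = $1,150
  → $12,200

Excess of supplementary minimum tax over regular tax: $17,375 − $12,200 = $5,175.

$5,175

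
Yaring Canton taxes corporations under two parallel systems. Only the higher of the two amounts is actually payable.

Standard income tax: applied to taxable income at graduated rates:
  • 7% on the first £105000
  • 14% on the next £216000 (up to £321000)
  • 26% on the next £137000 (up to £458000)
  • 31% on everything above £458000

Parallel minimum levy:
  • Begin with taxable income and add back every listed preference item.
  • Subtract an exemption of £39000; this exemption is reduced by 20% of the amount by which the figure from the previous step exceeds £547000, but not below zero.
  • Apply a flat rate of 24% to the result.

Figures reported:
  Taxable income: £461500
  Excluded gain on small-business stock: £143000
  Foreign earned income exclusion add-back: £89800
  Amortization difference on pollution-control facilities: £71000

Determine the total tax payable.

Standard income tax:
  £105000 × 7% = £7350
  £216000 × 14% = £30240
  £137000 × 26% = £35620
  £3500 × 31% = £1085
  → £74295

Parallel minimum levy:
  Adjusted income: £461500 + £143000 + £89800 + £71000 = £765300
  Exemption: 20% × (£765300 − £547000) = £43660 ≥ £39000, so the exemption is fully phased out
  Base: £765300 − £0 = £765300
  £765300 × 24% = £183672

£183672 > £74295, so the parallel minimum levy is the binding amount.

£183672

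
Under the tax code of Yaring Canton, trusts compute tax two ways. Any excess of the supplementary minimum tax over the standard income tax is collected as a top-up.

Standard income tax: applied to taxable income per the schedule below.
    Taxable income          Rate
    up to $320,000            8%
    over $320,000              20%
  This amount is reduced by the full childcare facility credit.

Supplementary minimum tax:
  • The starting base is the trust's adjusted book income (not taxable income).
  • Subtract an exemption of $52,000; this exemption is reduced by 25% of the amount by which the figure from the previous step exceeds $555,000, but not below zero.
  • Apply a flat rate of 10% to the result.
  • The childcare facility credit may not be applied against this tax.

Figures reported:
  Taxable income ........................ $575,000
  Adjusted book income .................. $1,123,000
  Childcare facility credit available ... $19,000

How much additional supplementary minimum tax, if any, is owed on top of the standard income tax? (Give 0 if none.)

Standard income tax:
  $320,000 × 8% = $25,600
  $255,000 × 20% = $51,000
  → $76,600
  Less childcare facility credit $19,000 → $57,600

Supplementary minimum tax:
  Base (adjusted book income): $1,123,000
  Exemption: 25% × ($1,123,000 − $555,000) = $142,000 ≥ $52,000, so the exemption is fully phased out
  Base: $1,123,000 − $0 = $1,123,000
  $1,123,000 × 10% = $112,300

Excess of supplementary minimum tax over standard income tax: $112,300 − $57,600 = $54,700.

$54,700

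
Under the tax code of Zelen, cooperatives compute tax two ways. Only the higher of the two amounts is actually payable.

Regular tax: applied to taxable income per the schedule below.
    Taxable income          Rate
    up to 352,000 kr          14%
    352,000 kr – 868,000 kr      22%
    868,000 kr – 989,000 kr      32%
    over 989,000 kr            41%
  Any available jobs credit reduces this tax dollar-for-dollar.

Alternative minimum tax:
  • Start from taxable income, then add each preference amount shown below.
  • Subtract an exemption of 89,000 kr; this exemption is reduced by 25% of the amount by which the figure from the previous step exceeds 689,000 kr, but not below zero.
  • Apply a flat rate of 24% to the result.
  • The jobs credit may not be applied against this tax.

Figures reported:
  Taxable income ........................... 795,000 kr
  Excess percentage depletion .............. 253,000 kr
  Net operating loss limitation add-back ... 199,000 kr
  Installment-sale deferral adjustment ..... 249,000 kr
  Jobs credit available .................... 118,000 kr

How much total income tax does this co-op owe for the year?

359,040 kr

Alternative minimum tax:
  Adjusted income: 795,000 kr + 253,000 kr + 199,000 kr + 249,000 kr = 1,496,000 kr
  Exemption: 25% × (1,496,000 kr − 689,000 kr) = 201,750 kr ≥ 89,000 kr, so the exemption is fully phased out
  Base: 1,496,000 kr − 0 kr = 1,496,000 kr
  1,496,000 kr × 24% = 359,040 kr

Regular tax:
  352,000 kr × 14% = 49,280 kr
  443,000 kr × 22% = 97,460 kr
  → 146,740 kr
  Less jobs credit 118,000 kr → 28,740 kr

359,040 kr > 28,740 kr, so the alternative minimum tax is the binding amount.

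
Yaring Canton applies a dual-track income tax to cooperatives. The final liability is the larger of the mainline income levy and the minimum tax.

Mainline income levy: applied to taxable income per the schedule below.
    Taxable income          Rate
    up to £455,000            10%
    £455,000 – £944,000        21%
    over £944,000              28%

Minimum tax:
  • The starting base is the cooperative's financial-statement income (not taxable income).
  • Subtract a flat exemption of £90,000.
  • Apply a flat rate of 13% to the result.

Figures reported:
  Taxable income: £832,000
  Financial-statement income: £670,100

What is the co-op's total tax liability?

£124,670

Mainline income levy:
  £455,000 × 10% = £45,500
  £377,000 × 21% = £79,170
  → £124,670

Minimum tax:
  Base (financial-statement income): £670,100
  Less exemption £90,000 → base £580,100
  £580,100 × 13% = £75,413

£124,670 > £75,413, so the mainline income levy governs.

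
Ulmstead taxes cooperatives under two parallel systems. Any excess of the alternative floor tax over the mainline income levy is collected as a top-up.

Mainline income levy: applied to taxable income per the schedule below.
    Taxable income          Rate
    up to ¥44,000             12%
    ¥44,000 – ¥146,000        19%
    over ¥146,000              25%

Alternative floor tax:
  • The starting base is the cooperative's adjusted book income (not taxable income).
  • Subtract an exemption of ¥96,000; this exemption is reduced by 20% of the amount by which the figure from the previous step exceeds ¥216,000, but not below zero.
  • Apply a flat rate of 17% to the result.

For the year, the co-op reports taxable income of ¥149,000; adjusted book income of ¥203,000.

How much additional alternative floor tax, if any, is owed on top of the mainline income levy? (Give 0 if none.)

¥0

Mainline income levy:
  ¥44,000 × 12% = ¥5,280
  ¥102,000 × 19% = ¥19,380
  ¥3,000 × 25% = ¥750
  → ¥25,410

Alternative floor tax:
  Base (adjusted book income): ¥203,000
  Exemption: ¥203,000 ≤ ¥216,000, so full ¥96,000 applies
  Base: ¥203,000 − ¥96,000 = ¥107,000
  ¥107,000 × 17% = ¥18,190

¥18,190 ≤ ¥25,410, so no add-on is due.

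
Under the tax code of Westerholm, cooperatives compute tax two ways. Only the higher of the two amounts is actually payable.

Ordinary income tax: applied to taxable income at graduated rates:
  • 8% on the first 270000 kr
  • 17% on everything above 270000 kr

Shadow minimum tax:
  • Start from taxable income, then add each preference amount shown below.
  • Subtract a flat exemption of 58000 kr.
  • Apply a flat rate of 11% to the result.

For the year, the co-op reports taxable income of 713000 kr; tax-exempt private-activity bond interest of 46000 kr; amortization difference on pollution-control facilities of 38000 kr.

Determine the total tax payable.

96910 kr

Shadow minimum tax:
  Adjusted income: 713000 kr + 46000 kr + 38000 kr = 797000 kr
  Less exemption 58000 kr → base 739000 kr
  739000 kr × 11% = 81290 kr

Ordinary income tax:
  270000 kr × 8% = 21600 kr
  443000 kr × 17% = 75310 kr
  → 96910 kr

96910 kr > 81290 kr, so the ordinary income tax governs.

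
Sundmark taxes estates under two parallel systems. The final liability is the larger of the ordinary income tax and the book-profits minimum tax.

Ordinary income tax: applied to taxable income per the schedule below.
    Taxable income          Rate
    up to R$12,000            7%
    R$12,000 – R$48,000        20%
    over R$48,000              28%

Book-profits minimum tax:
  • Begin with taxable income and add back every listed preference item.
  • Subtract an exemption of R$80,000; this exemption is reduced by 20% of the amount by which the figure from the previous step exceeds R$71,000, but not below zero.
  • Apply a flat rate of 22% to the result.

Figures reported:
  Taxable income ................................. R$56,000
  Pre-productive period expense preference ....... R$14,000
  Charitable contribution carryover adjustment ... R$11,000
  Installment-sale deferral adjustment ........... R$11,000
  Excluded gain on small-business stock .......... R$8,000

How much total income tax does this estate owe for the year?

R$10,280

Ordinary income tax:
  R$12,000 × 7% = R$840
  R$36,000 × 20% = R$7,200
  R$8,000 × 28% = R$2,240
  → R$10,280

Book-profits minimum tax:
  Adjusted income: R$56,000 + R$14,000 + R$11,000 + R$11,000 + R$8,000 = R$100,000
  Exemption: R$80,000 − 20% × (R$100,000 − R$71,000) = R$80,000 − R$5,800 = R$74,200
  Base: R$100,000 − R$74,200 = R$25,800
  R$25,800 × 22% = R$5,676

R$10,280 > R$5,676, so the ordinary income tax governs.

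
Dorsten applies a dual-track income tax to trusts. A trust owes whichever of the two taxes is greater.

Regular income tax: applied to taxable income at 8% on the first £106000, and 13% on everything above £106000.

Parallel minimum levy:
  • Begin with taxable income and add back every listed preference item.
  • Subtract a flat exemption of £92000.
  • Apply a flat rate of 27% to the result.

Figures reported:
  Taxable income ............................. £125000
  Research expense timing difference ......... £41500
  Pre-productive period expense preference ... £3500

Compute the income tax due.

£21060

Regular income tax:
  £106000 × 8% = £8480
  £19000 × 13% = £2470
  → £10950

Parallel minimum levy:
  Adjusted income: £125000 + £41500 + £3500 = £170000
  Less exemption £92000 → base £78000
  £78000 × 27% = £21060

£21060 > £10950, so the parallel minimum levy is the binding amount.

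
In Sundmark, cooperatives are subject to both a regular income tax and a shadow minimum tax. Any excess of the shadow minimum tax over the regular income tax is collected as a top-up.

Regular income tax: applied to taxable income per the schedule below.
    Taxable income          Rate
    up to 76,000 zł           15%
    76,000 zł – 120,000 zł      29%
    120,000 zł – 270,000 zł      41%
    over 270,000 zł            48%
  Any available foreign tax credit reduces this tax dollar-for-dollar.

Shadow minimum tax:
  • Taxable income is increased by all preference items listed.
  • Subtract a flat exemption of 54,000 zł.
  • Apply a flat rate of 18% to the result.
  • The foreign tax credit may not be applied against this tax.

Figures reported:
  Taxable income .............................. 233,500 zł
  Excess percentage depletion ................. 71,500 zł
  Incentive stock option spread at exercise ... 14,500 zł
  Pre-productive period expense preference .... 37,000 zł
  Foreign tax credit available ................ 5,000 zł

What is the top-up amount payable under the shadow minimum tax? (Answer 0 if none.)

0 zł

Regular income tax:
  76,000 zł × 15% = 11,400 zł
  44,000 zł × 29% = 12,760 zł
  113,500 zł × 41% = 46,535 zł
  → 70,695 zł
  Less foreign tax credit 5,000 zł → 65,695 zł

Shadow minimum tax:
  Adjusted income: 233,500 zł + 71,500 zł + 14,500 zł + 37,000 zł = 356,500 zł
  Less exemption 54,000 zł → base 302,500 zł
  302,500 zł × 18% = 54,450 zł

54,450 zł ≤ 65,695 zł, so no add-on is due.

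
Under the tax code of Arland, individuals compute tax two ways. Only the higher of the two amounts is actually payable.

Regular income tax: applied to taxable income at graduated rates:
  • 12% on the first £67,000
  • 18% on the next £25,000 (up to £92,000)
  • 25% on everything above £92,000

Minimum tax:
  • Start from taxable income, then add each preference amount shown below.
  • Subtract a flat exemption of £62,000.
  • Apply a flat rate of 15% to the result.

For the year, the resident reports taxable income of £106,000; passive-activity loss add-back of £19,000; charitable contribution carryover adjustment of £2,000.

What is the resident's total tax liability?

£16,040

Regular income tax:
  £67,000 × 12% = £8,040
  £25,000 × 18% = £4,500
  £14,000 × 25% = £3,500
  → £16,040

Minimum tax:
  Adjusted income: £106,000 + £19,000 + £2,000 = £127,000
  Less exemption £62,000 → base £65,000
  £65,000 × 15% = £9,750

£16,040 > £9,750, so the regular income tax governs.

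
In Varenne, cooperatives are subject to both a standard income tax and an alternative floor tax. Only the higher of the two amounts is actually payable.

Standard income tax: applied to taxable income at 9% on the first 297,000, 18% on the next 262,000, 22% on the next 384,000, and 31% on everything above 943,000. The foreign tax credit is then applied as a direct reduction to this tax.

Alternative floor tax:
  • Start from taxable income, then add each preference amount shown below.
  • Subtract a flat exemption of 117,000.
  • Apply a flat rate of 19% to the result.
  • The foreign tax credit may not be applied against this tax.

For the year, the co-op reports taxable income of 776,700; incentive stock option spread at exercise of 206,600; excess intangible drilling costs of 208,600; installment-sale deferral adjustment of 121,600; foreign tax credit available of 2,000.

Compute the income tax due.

Alternative floor tax:
  Adjusted income: 776,700 + 206,600 + 208,600 + 121,600 = 1,313,500
  Less exemption 117,000 → base 1,196,500
  1,196,500 × 19% = 227,335

Standard income tax:
  297,000 × 9% = 26,730
  262,000 × 18% = 47,160
  217,700 × 22% = 47,894
  → 121,784
  Less foreign tax credit 2,000 → 119,784

227,335 > 119,784, so the alternative floor tax is the binding amount.

227,335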